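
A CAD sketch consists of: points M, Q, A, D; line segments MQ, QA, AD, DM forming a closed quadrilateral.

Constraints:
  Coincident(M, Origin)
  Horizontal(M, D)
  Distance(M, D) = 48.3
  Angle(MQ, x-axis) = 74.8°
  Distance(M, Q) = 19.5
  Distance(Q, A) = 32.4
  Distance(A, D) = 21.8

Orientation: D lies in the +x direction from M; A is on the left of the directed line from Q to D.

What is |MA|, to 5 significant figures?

42.024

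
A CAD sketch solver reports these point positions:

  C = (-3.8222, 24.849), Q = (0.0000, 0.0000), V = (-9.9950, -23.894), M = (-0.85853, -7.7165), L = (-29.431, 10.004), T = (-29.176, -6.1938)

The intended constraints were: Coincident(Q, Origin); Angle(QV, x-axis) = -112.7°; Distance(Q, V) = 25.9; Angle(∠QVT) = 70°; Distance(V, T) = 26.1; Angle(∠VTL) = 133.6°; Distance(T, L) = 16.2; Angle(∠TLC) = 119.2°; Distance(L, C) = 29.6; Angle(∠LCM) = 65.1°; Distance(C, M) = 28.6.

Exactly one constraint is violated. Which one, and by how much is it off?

Distance(C, M) = 28.6 — off by 4.10.

Q = (0.00, 0.00) ✓; QV at -112.7° ✓; |QV| = 25.90 ✓; ∠QVT = 70.00° ✓; |VT| = 26.10 ✓; ∠VTL = 133.6° ✓; |TL| = 16.20 ✓; ∠TLC = 119.2° ✓; |LC| = 29.60 ✓; ∠LCM = 65.10° ✓; |CM| = 32.70 ✗.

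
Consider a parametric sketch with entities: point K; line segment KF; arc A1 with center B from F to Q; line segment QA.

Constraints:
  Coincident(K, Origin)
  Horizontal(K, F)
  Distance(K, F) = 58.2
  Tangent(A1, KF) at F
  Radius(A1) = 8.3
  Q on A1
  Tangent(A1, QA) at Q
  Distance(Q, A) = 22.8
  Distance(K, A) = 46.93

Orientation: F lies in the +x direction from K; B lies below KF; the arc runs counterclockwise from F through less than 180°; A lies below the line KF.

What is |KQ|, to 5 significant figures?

51.081

K is at the origin; K and F share the same y with |KF| = 58.2 and F on the +x side, so F = (58.200, 0.0000). Tangency of A1 to KF means the radius BF is perpendicular to KF, so B = F + (0, -8.3) = (58.200, -8.3000). Since BQ ⟂ QA (tangency), |BA| = √(8.3² + 22.8²) = 24.264 regardless of where Q sits on A1. So A lies on both circle(K, 46.93) and circle(B, 24.264); the below-KF intersection is A = (40.072, -24.427). Q is the foot of the tangent from A: Q = (50.895, -4.3600).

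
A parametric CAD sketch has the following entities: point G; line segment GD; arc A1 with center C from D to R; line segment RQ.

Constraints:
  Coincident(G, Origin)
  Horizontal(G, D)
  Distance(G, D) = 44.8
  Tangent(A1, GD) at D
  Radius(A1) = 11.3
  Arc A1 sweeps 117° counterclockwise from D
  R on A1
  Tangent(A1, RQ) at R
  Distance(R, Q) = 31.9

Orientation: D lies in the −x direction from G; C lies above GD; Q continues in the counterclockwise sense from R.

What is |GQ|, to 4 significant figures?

66.59

G is at the origin; G and D share the same y with |GD| = 44.8 and D on the −x side, so D = (-44.80, 0.000). Tangency of A1 to GD means the radius CD is perpendicular to GD, so C = D + (0, 11.3) = (-44.80, 11.30). On A1, D sits at bearing -90° from C; a 117° counterclockwise sweep puts R at bearing 27°, so R = C + 11.3·(cos 27°, sin 27°) = (-34.73, 16.43). The tangent condition forces CR to be normal to RQ, so RQ runs along (−sin 27°, cos 27°); with |RQ| = 31.9, Q = (-49.21, 44.85). Then |GQ| = |Q − G| = 66.59.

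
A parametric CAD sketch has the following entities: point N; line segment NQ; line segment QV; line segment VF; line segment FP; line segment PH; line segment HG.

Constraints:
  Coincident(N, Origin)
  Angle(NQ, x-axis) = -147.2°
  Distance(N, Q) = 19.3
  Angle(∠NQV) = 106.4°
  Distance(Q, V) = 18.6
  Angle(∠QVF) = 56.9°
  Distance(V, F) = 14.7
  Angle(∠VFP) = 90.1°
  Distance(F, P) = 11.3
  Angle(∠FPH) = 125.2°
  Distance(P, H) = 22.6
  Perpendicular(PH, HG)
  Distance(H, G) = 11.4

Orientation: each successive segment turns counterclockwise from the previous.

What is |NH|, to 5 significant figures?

35.396

N is at the origin; NQ runs at -147.2° with length 19.3, so Q = (-16.223, -10.455). ∠NQV = 106.4° gives QV at -73.600° from the x-axis; with |QV| = 18.6, V = (-10.971, -28.298). ∠QVF = 56.9° gives VF at 49.500° from the x-axis; with |VF| = 14.7, F = (-1.4245, -17.120). ∠VFP = 90.1° gives FP at 139.40° from the x-axis; with |FP| = 11.3, P = (-10.004, -9.7665). ∠FPH = 125.2° gives PH at -165.80° from the x-axis; with |PH| = 22.6, H = (-31.914, -15.310). Then |NH| = |H − N| = 35.396.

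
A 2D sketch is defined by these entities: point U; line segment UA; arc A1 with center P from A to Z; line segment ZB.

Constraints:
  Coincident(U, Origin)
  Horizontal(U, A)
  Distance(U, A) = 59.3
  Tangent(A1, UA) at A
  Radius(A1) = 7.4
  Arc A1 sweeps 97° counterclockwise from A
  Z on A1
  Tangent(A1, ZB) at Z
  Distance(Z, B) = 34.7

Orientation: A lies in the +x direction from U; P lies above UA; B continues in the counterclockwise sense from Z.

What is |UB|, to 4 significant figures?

75.65

U is at the origin; UA is horizontal with |UA| = 59.3 and A on the +x side, so A = (59.30, 0.000). Since A1 is tangent to UA there, PA ⟂ UA, so P = A + (0, 7.4) = (59.30, 7.400). On A1, A sits at bearing -90° from P; a 97° counterclockwise sweep puts Z at bearing 7°, so Z = P + 7.4·(cos 7°, sin 7°) = (66.64, 8.302). The tangent condition forces PZ to be normal to ZB, so ZB runs along (−sin 7°, cos 7°); with |ZB| = 34.7, B = (62.42, 42.74). Then |UB| = |B − U| = 75.65.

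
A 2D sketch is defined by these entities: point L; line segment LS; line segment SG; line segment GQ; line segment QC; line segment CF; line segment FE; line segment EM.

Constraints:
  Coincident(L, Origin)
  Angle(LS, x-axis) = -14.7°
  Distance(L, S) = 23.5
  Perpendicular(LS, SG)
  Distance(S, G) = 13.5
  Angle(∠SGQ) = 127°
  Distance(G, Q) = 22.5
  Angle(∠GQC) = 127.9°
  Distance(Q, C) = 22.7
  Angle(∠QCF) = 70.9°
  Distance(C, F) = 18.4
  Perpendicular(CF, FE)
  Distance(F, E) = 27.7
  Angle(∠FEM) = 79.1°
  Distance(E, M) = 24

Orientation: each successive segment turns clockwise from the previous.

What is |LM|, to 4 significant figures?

38.42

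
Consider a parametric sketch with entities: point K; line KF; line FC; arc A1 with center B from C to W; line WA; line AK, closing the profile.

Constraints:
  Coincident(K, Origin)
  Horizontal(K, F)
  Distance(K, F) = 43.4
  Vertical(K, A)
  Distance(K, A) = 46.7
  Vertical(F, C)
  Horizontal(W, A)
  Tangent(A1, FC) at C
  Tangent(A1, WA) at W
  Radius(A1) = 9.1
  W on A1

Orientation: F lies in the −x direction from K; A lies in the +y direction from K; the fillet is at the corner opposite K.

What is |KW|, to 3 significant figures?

57.9

K is at the origin; K and F share the same y with |KF| = 43.4 and F on the −x side, so F = (-43.4, 0.00). K and A share the same x with |KA| = 46.7 and A on the +y side, so A = (0.00, 46.7). The virtual corner opposite K is at (-43.4, 46.7). A1 meets FC tangentially, so BC is at right angles to FC and tangency of A1 to WA means the radius BW is perpendicular to WA, with radius 9.1, so the center B sits 9.1 in from both sides at B = (-34.3, 37.6). That places the tangent points at C = (-43.4, 37.6) on FC and W = (-34.3, 46.7) on WA. Then |KW| = |W − K| = 57.9.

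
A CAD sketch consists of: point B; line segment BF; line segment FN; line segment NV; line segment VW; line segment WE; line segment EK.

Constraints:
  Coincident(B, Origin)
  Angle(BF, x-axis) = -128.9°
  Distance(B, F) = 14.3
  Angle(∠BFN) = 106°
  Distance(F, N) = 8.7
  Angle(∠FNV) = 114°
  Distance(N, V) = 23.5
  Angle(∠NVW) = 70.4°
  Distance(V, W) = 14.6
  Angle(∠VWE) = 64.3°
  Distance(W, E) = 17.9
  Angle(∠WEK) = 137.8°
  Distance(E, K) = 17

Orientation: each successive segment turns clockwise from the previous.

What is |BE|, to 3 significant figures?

16.2

B is at the origin; BF runs at -128.9° with length 14.3, so F = (-8.98, -11.1). ∠BFN = 106.0° gives FN at 157° from the x-axis; with |FN| = 8.7, N = (-17.0, -7.74). ∠FNV = 114.0° gives NV at 91.1° from the x-axis; with |NV| = 23.5, V = (-17.4, 15.8). ∠NVW = 70.4° gives VW at -18.5° from the x-axis; with |VW| = 14.6, W = (-3.60, 11.1). ∠VWE = 64.3° gives WE at -134° from the x-axis; with |WE| = 17.9, E = (-16.1, -1.71). Then |BE| = |E − B| = 16.2.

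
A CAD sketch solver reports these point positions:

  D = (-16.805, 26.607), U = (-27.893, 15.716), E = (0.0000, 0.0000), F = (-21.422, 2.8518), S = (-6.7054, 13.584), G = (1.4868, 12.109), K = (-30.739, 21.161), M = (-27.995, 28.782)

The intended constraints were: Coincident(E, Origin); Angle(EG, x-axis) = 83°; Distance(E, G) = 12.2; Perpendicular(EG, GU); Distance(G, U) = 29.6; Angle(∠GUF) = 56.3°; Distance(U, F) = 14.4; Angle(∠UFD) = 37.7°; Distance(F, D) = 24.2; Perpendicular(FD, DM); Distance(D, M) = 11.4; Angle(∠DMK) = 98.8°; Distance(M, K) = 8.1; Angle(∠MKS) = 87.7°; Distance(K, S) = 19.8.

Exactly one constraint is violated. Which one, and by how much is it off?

Distance(K, S) = 19.8 — off by 5.40.

E = (0.00, 0.00) ✓; EG at 83.00° ✓; |EG| = 12.20 ✓; ∠(EG, GU) = 90.00° ✓; |GU| = 29.60 ✓; ∠GUF = 56.30° ✓; |UF| = 14.40 ✓; ∠UFD = 37.70° ✓; |FD| = 24.20 ✓; ∠(FD, DM) = 90.00° ✓; |DM| = 11.40 ✓; ∠DMK = 98.80° ✓; |MK| = 8.100 ✓; ∠MKS = 87.70° ✓; |KS| = 25.20 ✗.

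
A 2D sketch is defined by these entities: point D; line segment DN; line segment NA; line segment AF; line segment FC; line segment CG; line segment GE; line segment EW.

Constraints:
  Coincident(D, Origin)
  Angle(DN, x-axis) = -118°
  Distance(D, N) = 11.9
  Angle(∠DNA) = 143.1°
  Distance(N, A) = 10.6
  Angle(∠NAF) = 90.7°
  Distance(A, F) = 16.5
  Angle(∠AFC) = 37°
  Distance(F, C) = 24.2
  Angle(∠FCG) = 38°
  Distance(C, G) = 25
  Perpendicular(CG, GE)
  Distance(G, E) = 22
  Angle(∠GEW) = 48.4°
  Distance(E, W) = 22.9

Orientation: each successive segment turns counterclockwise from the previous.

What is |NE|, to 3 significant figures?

28.9

∠FCG = 38.0° gives CG at -66.8° from the x-axis; with |CG| = 25.0, G = (1.03, -29.9). CG ⟂ GE, so GE runs at 23.2°; with |GE| = 22.0, E = (21.2, -21.3). Then |NE| = |E − N| = 28.9.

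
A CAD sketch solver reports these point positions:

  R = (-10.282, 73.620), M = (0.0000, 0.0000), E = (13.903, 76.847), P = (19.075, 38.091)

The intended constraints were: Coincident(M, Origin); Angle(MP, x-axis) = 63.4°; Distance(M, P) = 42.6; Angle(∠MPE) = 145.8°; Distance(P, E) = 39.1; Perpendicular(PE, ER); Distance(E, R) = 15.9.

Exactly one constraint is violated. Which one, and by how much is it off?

Distance(E, R) = 15.9 — off by 8.50.

M = (0.00, 0.00) ✓; MP at 63.40° ✓; |MP| = 42.60 ✓; ∠MPE = 145.8° ✓; |PE| = 39.10 ✓; ∠(PE, ER) = 90.00° ✓; |ER| = 24.40 ✗.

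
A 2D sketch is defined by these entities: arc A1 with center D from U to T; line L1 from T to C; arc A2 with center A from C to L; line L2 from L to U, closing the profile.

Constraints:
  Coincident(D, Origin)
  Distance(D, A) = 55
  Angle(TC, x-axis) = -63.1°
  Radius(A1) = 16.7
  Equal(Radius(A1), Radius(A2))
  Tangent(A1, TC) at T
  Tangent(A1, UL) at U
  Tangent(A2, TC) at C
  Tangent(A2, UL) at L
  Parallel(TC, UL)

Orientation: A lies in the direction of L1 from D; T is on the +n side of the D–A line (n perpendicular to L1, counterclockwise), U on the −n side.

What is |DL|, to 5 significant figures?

57.479

The slot axis is L1's direction at -63.1°, so u = (cos -63.1°, sin -63.1°) = (0.45243, -0.89180) and n = (−sin -63.1°, cos -63.1°) = (0.89180, 0.45243). D is at the origin and A lies 55.0 along u from D, so A = 55.0·u = (24.884, -49.049). Tangency of A1 to both parallel lines with radius 16.7 puts T and U at D ± 16.7·n: T = (14.893, 7.5557), U = (-14.893, -7.5557). Equal radii place C and L the same way about A: C = A + 16.7·n = (39.777, -41.493), L = A − 16.7·n = (9.9909, -56.605). Then |DL| = |L − D| = 57.479.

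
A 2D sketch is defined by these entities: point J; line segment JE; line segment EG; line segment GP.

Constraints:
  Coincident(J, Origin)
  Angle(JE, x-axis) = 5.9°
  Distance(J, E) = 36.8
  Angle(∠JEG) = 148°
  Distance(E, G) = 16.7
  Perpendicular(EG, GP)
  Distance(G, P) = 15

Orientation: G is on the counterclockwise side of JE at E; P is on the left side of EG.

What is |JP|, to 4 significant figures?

48.12

J is at the origin; JE runs at 5.9° with length 36.8, so E = 36.8·(cos 5.9°, sin 5.9°) = (36.61, 3.783). ∠JEG = 148.0°, so EG runs at 5.9° + (180° − 148.0°) = 37.90° from the x-axis; with |EG| = 16.7, G = E + 16.7·(cos 37.90°, sin 37.90°) = (49.78, 14.04). EG ⟂ GP; with |GP| = 15.0 on the left of EG, P = G + 15.0·(-0.6143, 0.7891) = (40.57, 25.88). Then |JP| = |P − J| = 48.12.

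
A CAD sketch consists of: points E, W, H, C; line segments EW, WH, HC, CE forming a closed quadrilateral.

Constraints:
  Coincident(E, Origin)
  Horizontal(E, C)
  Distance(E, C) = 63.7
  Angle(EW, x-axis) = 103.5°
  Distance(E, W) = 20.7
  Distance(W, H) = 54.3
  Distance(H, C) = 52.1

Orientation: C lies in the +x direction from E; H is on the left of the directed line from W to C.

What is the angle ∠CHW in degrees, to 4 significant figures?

84.31°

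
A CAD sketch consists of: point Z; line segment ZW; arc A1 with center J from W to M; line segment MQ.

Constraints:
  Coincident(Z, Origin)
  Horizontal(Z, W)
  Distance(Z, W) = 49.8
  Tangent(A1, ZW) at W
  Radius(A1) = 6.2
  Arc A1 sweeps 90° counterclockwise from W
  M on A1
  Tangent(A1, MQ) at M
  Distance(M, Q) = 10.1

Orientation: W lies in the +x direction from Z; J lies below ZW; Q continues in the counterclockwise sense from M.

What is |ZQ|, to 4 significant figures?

46.55

Z is at the origin; ZW is horizontal with |ZW| = 49.8 and W on the +x side, so W = (49.80, 0.000). Tangency of A1 to ZW means the radius JW is perpendicular to ZW, so J = W + (0, -6.2) = (49.80, -6.200). On A1, W sits at bearing 90° from J; a 90° counterclockwise sweep puts M at bearing 180°, so M = J + 6.2·(cos 180°, sin 180°) = (43.60, -6.200). A1 meets MQ tangentially, so JM is at right angles to MQ, so MQ runs along (−sin 180°, cos 180°); with |MQ| = 10.1, Q = (43.60, -16.30). Then |ZQ| = |Q − Z| = 46.55.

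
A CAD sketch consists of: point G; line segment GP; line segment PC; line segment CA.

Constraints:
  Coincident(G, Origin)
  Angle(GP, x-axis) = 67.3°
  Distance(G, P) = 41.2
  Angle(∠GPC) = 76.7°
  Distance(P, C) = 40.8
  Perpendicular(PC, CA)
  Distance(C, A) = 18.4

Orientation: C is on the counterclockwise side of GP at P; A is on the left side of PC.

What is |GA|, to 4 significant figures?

38.10

G is at the origin; GP runs at 67.3° with length 41.2, so P = 41.2·(cos 67.3°, sin 67.3°) = (15.90, 38.01). ∠GPC = 76.7°, so PC runs at 67.3° + (180° − 76.7°) = 170.6° from the x-axis; with |PC| = 40.8, C = P + 40.8·(cos 170.6°, sin 170.6°) = (-24.35, 44.67). PC ⟂ CA; with |CA| = 18.4 on the left of PC, A = C + 18.4·(-0.1633, -0.9866) = (-27.36, 26.52). Then |GA| = |A − G| = 38.10.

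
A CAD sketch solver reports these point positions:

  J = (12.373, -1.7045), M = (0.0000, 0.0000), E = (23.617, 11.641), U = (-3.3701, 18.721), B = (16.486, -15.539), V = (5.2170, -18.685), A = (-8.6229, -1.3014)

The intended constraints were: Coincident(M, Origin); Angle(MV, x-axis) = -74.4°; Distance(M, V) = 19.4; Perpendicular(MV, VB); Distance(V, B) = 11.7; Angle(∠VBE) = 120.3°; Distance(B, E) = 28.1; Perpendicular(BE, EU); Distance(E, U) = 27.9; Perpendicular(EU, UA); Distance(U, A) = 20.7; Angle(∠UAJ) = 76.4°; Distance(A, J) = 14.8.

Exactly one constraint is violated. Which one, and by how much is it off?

Distance(A, J) = 14.8 — off by 6.20.

M = (0.00, 0.00) ✓; MV at -74.40° ✓; |MV| = 19.40 ✓; ∠(MV, VB) = 90.00° ✓; |VB| = 11.70 ✓; ∠VBE = 120.3° ✓; |BE| = 28.10 ✓; ∠(BE, EU) = 90.00° ✓; |EU| = 27.90 ✓; ∠(EU, UA) = 90.00° ✓; |UA| = 20.70 ✓; ∠UAJ = 76.40° ✓; |AJ| = 21.00 ✗.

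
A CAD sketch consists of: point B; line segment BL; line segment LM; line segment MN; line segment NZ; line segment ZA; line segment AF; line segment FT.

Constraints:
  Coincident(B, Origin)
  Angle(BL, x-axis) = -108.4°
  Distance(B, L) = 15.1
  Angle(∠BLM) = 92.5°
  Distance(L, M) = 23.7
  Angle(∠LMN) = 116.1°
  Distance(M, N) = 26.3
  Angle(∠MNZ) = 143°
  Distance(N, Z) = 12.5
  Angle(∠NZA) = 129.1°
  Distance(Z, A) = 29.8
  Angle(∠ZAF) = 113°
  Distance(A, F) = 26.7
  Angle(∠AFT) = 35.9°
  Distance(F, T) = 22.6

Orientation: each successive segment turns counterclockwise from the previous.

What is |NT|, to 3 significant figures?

28.9

∠ZAF = 113.0° gives AF at -162° from the x-axis; with |AF| = 26.7, F = (-6.14, 21.8). ∠AFT = 35.9° gives FT at -18.0° from the x-axis; with |FT| = 22.6, T = (15.4, 14.8). Then |NT| = |T − N| = 28.9.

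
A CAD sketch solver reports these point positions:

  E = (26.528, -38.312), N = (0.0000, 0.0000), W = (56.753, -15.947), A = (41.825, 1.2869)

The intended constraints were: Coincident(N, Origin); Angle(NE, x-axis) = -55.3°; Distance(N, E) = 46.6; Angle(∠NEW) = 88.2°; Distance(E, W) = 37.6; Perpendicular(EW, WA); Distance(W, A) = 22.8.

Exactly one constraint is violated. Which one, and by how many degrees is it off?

Perpendicular(EW, WA) — off by 4.40°.

N = (0.00, 0.00) ✓; NE at -55.30° ✓; |NE| = 46.60 ✓; ∠NEW = 88.20° ✓; |EW| = 37.60 ✓; ∠(EW, WA) = 94.40° ✗; |WA| = 22.80 ✓.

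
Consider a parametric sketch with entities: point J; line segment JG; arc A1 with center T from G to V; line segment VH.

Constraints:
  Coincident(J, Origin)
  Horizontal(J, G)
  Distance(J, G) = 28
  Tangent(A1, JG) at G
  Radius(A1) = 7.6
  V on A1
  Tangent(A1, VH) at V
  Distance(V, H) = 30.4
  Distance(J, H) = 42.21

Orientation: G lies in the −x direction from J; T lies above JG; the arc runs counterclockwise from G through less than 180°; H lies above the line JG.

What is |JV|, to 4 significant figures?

21.66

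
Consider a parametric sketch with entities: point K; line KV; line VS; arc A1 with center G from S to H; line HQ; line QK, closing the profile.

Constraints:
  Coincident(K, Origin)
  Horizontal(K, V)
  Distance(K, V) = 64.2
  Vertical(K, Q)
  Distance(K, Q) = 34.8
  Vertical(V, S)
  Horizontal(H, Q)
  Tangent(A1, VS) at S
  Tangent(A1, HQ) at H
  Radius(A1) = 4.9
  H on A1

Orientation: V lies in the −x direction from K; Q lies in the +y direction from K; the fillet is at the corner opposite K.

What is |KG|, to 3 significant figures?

66.4

K and Q share the same x with |KQ| = 34.8 and Q on the +y side, so Q = (0.00, 34.8). The virtual corner opposite K is at (-64.2, 34.8). The tangent condition forces GS to be normal to VS and the tangent condition forces GH to be normal to HQ, with radius 4.9, so the center G sits 4.9 in from both sides at G = (-59.3, 29.9). Then |KG| = |G − K| = 66.4.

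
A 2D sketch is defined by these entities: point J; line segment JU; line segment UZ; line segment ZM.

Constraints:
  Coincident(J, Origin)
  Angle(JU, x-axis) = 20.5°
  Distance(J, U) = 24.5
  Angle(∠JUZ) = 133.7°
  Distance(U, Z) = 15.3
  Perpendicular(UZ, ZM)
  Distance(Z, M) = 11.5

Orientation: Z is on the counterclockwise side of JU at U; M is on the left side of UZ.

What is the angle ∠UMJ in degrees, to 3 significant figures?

47.8°

∠JUZ = 133.7°, so UZ runs at 20.5° + (180° − 133.7°) = 66.8° from the x-axis; with |UZ| = 15.3, Z = U + 15.3·(cos 66.8°, sin 66.8°) = (29.0, 22.6). The perpendicularity gives ZM at right angles to UZ; with |ZM| = 11.5 on the left of UZ, M = Z + 11.5·(-0.919, 0.394) = (18.4, 27.2). Then cos ∠UMJ = MU·MJ / (|MU||MJ|), giving 47.8°.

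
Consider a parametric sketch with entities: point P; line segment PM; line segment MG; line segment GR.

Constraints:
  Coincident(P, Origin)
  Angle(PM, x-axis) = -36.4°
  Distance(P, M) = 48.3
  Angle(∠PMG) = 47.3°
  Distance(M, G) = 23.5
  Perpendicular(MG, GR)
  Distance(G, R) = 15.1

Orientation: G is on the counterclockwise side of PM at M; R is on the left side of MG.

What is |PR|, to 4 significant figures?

22.40

P is at the origin; PM runs at -36.4° with length 48.3, so M = 48.3·(cos -36.4°, sin -36.4°) = (38.88, -28.66). ∠PMG = 47.3°, so MG runs at -36.4° + (180° − 47.3°) = 96.30° from the x-axis; with |MG| = 23.5, G = M + 23.5·(cos 96.30°, sin 96.30°) = (36.30, -5.304). MG is perpendicular to GR; with |GR| = 15.1 on the left of MG, R = G + 15.1·(-0.9940, -0.1097) = (21.29, -6.961). Then |PR| = |R − P| = 22.40.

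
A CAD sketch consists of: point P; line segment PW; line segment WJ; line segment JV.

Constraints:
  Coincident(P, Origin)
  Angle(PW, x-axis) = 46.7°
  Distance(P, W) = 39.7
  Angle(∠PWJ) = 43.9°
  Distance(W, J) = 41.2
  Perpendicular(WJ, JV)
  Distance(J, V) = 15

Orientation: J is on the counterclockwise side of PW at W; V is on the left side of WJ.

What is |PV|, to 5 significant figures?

17.764

∠PWJ = 43.9°, so WJ runs at 46.7° + (180° − 43.9°) = 182.80° from the x-axis; with |WJ| = 41.2, J = W + 41.2·(cos 182.80°, sin 182.80°) = (-13.924, 26.880). WJ ⟂ JV; with |JV| = 15.0 on the left of WJ, V = J + 15.0·(0.048850, -0.99881) = (-13.191, 11.898). Then |PV| = |V − P| = 17.764.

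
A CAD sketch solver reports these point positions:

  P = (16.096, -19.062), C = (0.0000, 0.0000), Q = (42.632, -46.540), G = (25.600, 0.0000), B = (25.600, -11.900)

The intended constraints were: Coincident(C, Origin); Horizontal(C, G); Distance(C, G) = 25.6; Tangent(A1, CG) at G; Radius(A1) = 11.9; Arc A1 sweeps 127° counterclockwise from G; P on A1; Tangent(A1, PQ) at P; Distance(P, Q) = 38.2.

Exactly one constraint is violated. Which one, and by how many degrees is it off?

Tangent(A1, PQ) at P — off by 7.00°.

C = (0.00, 0.00) ✓; C.y = 0.00, G.y = 0.00 ✓; |CG| = 25.60 ✓; ∠(BG, GC) = 90.00° ✓; |BG| = 11.90 ✓; bearing(B→P) − bearing(B→G) = 127.0° ✓; |BP| = 11.90 ✓; ∠(BP, PQ) = 83.00° ✗; |PQ| = 38.20 ✓.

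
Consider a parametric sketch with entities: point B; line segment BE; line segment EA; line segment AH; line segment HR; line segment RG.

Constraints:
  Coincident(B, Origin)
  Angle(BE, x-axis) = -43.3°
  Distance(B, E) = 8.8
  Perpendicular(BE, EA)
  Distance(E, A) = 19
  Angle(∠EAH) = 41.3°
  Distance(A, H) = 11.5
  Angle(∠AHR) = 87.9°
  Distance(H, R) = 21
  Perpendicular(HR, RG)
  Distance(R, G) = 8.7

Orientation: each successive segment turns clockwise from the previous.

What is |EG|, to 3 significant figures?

14.7

B is at the origin; BE runs at -43.3° with length 8.8, so E = (6.40, -6.04). BE is perpendicular to EA, so EA runs at -133°; with |EA| = 19.0, A = (-6.63, -19.9). ∠EAH = 41.3° gives AH at 88.0° from the x-axis; with |AH| = 11.5, H = (-6.22, -8.37). ∠AHR = 87.9° gives HR at -4.10° from the x-axis; with |HR| = 21.0, R = (14.7, -9.87). HR is perpendicular to RG, so RG runs at -94.1°; with |RG| = 8.7, G = (14.1, -18.5). Then |EG| = |G − E| = 14.7.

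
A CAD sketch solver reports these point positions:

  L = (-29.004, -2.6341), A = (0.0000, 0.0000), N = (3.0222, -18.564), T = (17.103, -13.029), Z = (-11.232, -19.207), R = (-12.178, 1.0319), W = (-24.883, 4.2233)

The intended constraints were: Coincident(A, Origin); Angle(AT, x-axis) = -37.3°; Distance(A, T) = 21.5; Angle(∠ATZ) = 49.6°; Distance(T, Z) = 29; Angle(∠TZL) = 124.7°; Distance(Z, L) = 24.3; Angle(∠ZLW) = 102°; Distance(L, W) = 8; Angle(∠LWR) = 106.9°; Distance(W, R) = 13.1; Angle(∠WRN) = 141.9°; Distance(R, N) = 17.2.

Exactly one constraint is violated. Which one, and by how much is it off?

Distance(R, N) = 17.2 — off by 7.60.

A = (0.00, 0.00) ✓; AT at -37.30° ✓; |AT| = 21.50 ✓; ∠ATZ = 49.60° ✓; |TZ| = 29.00 ✓; ∠TZL = 124.7° ✓; |ZL| = 24.30 ✓; ∠ZLW = 102.0° ✓; |LW| = 8.000 ✓; ∠LWR = 106.9° ✓; |WR| = 13.10 ✓; ∠WRN = 141.9° ✓; |RN| = 24.80 ✗.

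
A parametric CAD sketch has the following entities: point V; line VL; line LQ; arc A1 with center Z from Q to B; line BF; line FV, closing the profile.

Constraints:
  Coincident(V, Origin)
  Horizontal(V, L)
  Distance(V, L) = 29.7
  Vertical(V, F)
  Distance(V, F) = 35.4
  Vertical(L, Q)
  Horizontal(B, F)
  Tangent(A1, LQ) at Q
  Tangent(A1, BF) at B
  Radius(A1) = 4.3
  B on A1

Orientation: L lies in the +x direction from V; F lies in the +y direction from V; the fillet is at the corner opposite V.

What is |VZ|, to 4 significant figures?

40.15

V is at the origin; V and L share the same y with |VL| = 29.7 and L on the +x side, so L = (29.70, 0.000). V and F share the same x with |VF| = 35.4 and F on the +y side, so F = (0.000, 35.40). The virtual corner opposite V is at (29.70, 35.40). Tangency of A1 to LQ means the radius ZQ is perpendicular to LQ and since A1 is tangent to BF there, ZB ⟂ BF, with radius 4.3, so the center Z sits 4.3 in from both sides at Z = (25.40, 31.10). Then |VZ| = |Z − V| = 40.15.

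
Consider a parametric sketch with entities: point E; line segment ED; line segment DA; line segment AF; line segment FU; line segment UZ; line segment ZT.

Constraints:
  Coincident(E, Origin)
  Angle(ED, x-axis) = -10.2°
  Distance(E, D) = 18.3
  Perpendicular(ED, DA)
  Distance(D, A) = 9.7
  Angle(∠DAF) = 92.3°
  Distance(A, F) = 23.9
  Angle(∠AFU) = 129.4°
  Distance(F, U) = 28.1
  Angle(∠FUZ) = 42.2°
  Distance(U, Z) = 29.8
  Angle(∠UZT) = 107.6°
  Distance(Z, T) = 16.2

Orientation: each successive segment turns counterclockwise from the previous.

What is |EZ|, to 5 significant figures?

8.9383

E is at the origin; ED runs at -10.2° with length 18.3, so D = (18.011, -3.2407). ED is perpendicular to DA, so DA runs at 79.800°; with |DA| = 9.7, A = (19.729, 6.3060). ∠DAF = 92.3° gives AF at 167.50° from the x-axis; with |AF| = 23.9, F = (-3.6050, 11.479). ∠AFU = 129.4° gives FU at -141.90° from the x-axis; with |FU| = 28.1, U = (-25.718, -5.8598). ∠FUZ = 42.2° gives UZ at -4.1000° from the x-axis; with |UZ| = 29.8, Z = (4.0059, -7.9904). Then |EZ| = |Z − E| = 8.9383.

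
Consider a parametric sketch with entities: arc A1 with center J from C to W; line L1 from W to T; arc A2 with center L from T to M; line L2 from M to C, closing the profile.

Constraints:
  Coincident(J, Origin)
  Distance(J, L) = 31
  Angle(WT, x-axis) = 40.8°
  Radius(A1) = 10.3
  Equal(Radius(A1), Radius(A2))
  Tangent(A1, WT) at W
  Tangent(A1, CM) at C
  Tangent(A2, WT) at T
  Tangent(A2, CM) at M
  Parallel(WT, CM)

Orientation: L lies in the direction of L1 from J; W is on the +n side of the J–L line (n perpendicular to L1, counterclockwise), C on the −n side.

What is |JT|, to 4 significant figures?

32.67

The slot axis is L1's direction at 40.8°, so u = (cos 40.8°, sin 40.8°) = (0.7570, 0.6534) and n = (−sin 40.8°, cos 40.8°) = (-0.6534, 0.7570). J is at the origin and L lies 31.0 along u from J, so L = 31.0·u = (23.47, 20.26). Tangency of A1 to both parallel lines with radius 10.3 puts W and C at J ± 10.3·n: W = (-6.730, 7.797), C = (6.730, -7.797). Equal radii place T and M the same way about L: T = L + 10.3·n = (16.74, 28.05), M = L − 10.3·n = (30.20, 12.46). Then |JT| = |T − J| = 32.67.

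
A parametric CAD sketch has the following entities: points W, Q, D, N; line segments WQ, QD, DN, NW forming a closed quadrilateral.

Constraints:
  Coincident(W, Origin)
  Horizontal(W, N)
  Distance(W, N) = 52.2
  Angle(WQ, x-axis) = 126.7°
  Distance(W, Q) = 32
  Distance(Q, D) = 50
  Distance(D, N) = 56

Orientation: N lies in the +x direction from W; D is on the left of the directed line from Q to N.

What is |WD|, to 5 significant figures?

55.052

W is at the origin; W and N share the same y with |WN| = 52.2 and N in +x, so N = (52.2, 0). WQ runs at 126.7° with |WQ| = 32.0, so Q = (-19.124, 25.657). D is determined by |QD| = 50.0 and |DN| = 56.0 together: it lies at the intersection of circle(Q, 50.0) and circle(N, 56.0). With |QN| = 75.798, the foot of the radical line on QN is 33.704 from Q and the perpendicular offset is √(50.0² − 33.704²) = 36.933. Taking the left-of-QN solution: D = (25.092, 49.001).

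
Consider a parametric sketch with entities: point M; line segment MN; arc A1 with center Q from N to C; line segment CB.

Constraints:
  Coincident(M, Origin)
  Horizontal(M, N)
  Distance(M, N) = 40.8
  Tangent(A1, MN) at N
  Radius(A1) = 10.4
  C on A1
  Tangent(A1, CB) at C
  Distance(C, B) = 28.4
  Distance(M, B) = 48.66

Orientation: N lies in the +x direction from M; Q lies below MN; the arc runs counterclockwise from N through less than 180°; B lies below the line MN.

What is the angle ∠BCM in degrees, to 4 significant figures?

107.1°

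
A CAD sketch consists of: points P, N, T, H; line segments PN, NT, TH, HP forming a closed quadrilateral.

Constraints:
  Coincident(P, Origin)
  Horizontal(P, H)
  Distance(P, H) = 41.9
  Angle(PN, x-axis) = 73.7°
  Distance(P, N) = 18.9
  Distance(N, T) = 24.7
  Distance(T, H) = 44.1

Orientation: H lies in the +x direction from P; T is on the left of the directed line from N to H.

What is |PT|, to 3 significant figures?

43.0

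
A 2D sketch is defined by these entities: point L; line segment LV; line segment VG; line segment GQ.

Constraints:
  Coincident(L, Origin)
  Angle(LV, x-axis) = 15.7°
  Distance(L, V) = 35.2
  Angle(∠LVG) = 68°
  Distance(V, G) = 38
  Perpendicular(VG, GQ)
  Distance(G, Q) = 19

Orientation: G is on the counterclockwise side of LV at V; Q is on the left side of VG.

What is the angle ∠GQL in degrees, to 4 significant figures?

118.8°

∠LVG = 68.0°, so VG runs at 15.7° + (180° − 68.0°) = 127.7° from the x-axis; with |VG| = 38.0, G = V + 38.0·(cos 127.7°, sin 127.7°) = (10.65, 39.59). VG is perpendicular to GQ; with |GQ| = 19.0 on the left of VG, Q = G + 19.0·(-0.7912, -0.6115) = (-4.385, 27.97). Then cos ∠GQL = QG·QL / (|QG||QL|), giving 118.8°.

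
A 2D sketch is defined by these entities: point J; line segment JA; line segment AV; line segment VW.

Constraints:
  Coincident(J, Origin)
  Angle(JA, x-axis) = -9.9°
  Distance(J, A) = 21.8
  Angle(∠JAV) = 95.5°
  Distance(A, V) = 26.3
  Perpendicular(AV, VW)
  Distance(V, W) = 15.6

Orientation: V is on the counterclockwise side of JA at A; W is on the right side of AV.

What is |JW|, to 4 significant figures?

46.87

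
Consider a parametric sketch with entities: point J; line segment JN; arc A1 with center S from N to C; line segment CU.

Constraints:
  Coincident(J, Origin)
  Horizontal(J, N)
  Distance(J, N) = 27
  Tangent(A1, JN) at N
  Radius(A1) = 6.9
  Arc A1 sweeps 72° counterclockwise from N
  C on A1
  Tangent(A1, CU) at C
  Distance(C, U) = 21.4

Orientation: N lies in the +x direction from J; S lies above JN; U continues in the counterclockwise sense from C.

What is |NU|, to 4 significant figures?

28.37

J is at the origin; J and N share the same y with |JN| = 27.0 and N on the +x side, so N = (27.00, 0.000). Since A1 is tangent to JN there, SN ⟂ JN, so S = N + (0, 6.9) = (27.00, 6.900). On A1, N sits at bearing -90° from S; a 72° counterclockwise sweep puts C at bearing -18°, so C = S + 6.9·(cos -18°, sin -18°) = (33.56, 4.768). Since A1 is tangent to CU there, SC ⟂ CU, so CU runs along (−sin -18°, cos -18°); with |CU| = 21.4, U = (40.18, 25.12). Then |NU| = |U − N| = 28.37.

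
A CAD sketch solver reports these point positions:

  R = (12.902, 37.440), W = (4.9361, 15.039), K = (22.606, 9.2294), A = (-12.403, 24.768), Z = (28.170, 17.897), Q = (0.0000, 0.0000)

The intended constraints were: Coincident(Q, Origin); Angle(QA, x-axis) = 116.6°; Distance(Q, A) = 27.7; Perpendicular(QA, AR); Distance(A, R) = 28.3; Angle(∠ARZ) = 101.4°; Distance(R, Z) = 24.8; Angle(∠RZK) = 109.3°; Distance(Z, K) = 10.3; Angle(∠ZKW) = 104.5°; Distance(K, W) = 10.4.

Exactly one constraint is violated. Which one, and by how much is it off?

Distance(K, W) = 10.4 — off by 8.20.

Q = (0.00, 0.00) ✓; QA at 116.6° ✓; |QA| = 27.70 ✓; ∠(QA, AR) = 90.00° ✓; |AR| = 28.30 ✓; ∠ARZ = 101.4° ✓; |RZ| = 24.80 ✓; ∠RZK = 109.3° ✓; |ZK| = 10.30 ✓; ∠ZKW = 104.5° ✓; |KW| = 18.60 ✗.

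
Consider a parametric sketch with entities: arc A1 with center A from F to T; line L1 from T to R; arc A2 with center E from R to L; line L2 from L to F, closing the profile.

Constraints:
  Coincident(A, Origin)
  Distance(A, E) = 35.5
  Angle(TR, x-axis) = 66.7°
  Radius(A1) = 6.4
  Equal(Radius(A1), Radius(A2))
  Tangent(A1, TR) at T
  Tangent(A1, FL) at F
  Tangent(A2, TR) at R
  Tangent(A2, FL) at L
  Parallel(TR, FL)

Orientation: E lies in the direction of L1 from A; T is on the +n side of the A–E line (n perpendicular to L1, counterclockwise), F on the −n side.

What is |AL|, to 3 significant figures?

36.1

The slot axis is L1's direction at 66.7°, so u = (cos 66.7°, sin 66.7°) = (0.396, 0.918) and n = (−sin 66.7°, cos 66.7°) = (-0.918, 0.396). A is at the origin and E lies 35.5 along u from A, so E = 35.5·u = (14.0, 32.6). Tangency of A1 to both parallel lines with radius 6.4 puts T and F at A ± 6.4·n: T = (-5.88, 2.53), F = (5.88, -2.53). Equal radii place R and L the same way about E: R = E + 6.4·n = (8.16, 35.1), L = E − 6.4·n = (19.9, 30.1). Then |AL| = |L − A| = 36.1.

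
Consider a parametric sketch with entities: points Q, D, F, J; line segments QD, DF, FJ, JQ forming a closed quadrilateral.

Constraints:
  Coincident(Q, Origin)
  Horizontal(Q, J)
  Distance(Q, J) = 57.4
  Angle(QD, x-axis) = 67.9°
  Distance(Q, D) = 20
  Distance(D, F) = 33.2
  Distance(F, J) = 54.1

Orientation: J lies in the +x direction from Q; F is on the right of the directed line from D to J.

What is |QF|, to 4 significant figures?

15.53

Q is at the origin; QJ is horizontal with |QJ| = 57.4 and J in +x, so J = (57.4, 0). QD runs at 67.9° with |QD| = 20.0, so D = (7.524, 18.53). F is determined by |DF| = 33.2 and |FJ| = 54.1 together: it lies at the intersection of circle(D, 33.2) and circle(J, 54.1). With |DJ| = 53.21, the foot of the radical line on DJ is 9.457 from D and the perpendicular offset is √(33.2² − 9.457²) = 31.82. Taking the right-of-DJ solution: F = (5.306, -14.60).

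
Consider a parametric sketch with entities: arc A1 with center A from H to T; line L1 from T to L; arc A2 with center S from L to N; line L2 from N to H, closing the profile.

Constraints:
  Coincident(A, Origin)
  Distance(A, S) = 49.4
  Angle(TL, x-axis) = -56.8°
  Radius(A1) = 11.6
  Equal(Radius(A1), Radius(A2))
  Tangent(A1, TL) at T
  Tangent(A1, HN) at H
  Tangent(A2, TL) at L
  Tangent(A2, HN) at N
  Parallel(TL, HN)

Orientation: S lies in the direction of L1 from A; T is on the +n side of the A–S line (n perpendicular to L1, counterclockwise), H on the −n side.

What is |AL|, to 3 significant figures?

50.7

Tangency of A1 to both parallel lines with radius 11.6 puts T and H at A ± 11.6·n: T = (9.71, 6.35), H = (-9.71, -6.35). Equal radii place L and N the same way about S: L = S + 11.6·n = (36.8, -35.0), N = S − 11.6·n = (17.3, -47.7). Then |AL| = |L − A| = 50.7.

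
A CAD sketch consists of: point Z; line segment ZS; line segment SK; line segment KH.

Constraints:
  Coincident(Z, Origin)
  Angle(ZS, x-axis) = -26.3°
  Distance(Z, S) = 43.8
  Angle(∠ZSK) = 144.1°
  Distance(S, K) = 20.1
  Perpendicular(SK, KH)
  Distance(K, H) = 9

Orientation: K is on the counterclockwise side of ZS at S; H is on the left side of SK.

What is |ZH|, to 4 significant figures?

58.03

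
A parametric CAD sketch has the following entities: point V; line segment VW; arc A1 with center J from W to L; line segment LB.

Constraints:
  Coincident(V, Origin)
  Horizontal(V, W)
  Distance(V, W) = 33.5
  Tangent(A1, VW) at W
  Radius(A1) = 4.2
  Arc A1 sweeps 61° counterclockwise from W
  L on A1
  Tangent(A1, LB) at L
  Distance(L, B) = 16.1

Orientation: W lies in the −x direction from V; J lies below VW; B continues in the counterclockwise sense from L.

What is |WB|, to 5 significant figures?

19.891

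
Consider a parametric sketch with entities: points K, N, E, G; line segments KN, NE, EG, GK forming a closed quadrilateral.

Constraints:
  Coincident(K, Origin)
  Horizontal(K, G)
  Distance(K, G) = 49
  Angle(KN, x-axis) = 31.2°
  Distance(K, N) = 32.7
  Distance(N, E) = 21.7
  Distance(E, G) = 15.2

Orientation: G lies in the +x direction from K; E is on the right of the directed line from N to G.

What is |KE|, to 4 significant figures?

34.50

Checks: |NE| = 21.70 ✓; |EG| = 15.20 ✓.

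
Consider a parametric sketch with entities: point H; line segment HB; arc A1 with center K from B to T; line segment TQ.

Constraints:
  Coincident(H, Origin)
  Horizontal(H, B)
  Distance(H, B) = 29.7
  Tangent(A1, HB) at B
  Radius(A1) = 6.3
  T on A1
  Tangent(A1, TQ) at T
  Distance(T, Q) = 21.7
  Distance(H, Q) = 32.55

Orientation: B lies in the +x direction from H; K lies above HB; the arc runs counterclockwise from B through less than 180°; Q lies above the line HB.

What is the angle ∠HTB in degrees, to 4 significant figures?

49.66°

H is at the origin; HB is horizontal with |HB| = 29.7 and B on the +x side, so B = (29.70, 0.000). A1 meets HB tangentially, so KB is at right angles to HB, so K = B + (0, 6.3) = (29.70, 6.300). Since KT ⟂ TQ (tangency), |KQ| = √(6.3² + 21.7²) = 22.60 regardless of where T sits on A1. So Q lies on both circle(H, 32.55) and circle(K, 22.60); the above-HB intersection is Q = (19.18, 26.30). T is the foot of the tangent from Q: T = (34.24, 10.67).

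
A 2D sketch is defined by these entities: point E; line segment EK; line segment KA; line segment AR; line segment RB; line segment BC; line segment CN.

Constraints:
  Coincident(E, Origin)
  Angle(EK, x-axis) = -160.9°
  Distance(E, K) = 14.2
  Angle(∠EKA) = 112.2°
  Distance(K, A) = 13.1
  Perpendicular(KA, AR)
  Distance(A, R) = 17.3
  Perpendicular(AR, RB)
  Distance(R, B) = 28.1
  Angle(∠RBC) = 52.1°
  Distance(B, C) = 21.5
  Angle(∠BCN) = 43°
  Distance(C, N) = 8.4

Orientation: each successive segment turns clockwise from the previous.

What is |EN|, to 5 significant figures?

6.1985

E is at the origin; EK runs at -160.9° with length 14.2, so K = (-13.418, -4.6465). ∠EKA = 112.2° gives KA at 131.30° from the x-axis; with |KA| = 13.1, A = (-22.064, 5.1951). KA is perpendicular to AR, so AR runs at 41.300°; with |AR| = 17.3, R = (-9.0674, 16.613). The perpendicularity gives RB at right angles to AR, so RB runs at -48.700°; with |RB| = 28.1, B = (9.4786, -4.4974). ∠RBC = 52.1° gives BC at -176.60° from the x-axis; with |BC| = 21.5, C = (-11.984, -5.7725). ∠BCN = 43.0° gives CN at 46.400° from the x-axis; with |CN| = 8.4, N = (-6.1907, 0.31053). Then |EN| = |N − E| = 6.1985.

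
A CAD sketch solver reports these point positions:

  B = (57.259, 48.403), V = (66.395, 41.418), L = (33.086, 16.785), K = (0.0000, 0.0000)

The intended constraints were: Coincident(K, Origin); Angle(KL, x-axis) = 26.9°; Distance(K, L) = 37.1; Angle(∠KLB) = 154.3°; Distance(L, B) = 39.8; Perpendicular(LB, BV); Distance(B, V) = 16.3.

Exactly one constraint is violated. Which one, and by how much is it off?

Distance(B, V) = 16.3 — off by 4.80.

K = (0.00, 0.00) ✓; KL at 26.90° ✓; |KL| = 37.10 ✓; ∠KLB = 154.3° ✓; |LB| = 39.80 ✓; ∠(LB, BV) = 90.00° ✓; |BV| = 11.50 ✗.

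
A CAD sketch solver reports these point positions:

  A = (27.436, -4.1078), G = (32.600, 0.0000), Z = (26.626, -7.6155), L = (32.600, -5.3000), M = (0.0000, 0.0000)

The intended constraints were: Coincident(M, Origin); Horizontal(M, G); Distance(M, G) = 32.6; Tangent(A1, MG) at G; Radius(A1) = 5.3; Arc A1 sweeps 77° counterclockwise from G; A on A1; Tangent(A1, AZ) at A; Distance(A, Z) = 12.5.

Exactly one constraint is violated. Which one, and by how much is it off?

Distance(A, Z) = 12.5 — off by 8.90.

M = (0.00, 0.00) ✓; M.y = 0.00, G.y = 0.00 ✓; |MG| = 32.60 ✓; ∠(LG, GM) = 90.00° ✓; |LG| = 5.300 ✓; bearing(L→A) − bearing(L→G) = 77.00° ✓; |LA| = 5.300 ✓; ∠(LA, AZ) = 90.00° ✓; |AZ| = 3.600 ✗.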